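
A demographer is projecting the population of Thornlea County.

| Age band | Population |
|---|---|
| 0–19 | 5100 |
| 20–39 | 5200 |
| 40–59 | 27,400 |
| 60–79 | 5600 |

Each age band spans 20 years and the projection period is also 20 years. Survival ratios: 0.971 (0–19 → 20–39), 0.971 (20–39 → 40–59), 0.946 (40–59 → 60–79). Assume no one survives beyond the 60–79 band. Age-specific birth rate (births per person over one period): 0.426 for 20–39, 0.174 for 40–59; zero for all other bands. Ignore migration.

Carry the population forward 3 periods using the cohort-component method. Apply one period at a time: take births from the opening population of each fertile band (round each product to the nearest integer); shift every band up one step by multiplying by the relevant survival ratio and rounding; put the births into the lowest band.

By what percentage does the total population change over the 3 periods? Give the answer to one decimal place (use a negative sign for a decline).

-59.0

Let band 1 be 0–19 through band 4 = 60–79.
— Period 1 —
Births: 5200 * 0.426 = 2215, 27400 * 0.174 = 4768 → 6983
Band 2: 5100 * 0.971 = 4952
Band 3: 5200 * 0.971 = 5049
Band 4: 27400 * 0.946 = 25920
→ [6983, 4952, 5049, 25920]
— Period 2 —
Births: 4952 * 0.426 = 2110, 5049 * 0.174 = 879 → 2989
Band 2: 6983 * 0.971 = 6780
Band 3: 4952 * 0.971 = 4808
Band 4: 5049 * 0.946 = 4776
→ [2989, 6780, 4808, 4776]
— Period 3 —
Births: 6780 * 0.426 = 2888, 4808 * 0.174 = 837 → 3725
Band 2: 2989 * 0.971 = 2902
Band 3: 6780 * 0.971 = 6583
Band 4: 4808 * 0.946 = 4548
→ [3725, 2902, 6583, 4548]
Total: 43300 → 17758; change = -25542; percentage change = -59.0%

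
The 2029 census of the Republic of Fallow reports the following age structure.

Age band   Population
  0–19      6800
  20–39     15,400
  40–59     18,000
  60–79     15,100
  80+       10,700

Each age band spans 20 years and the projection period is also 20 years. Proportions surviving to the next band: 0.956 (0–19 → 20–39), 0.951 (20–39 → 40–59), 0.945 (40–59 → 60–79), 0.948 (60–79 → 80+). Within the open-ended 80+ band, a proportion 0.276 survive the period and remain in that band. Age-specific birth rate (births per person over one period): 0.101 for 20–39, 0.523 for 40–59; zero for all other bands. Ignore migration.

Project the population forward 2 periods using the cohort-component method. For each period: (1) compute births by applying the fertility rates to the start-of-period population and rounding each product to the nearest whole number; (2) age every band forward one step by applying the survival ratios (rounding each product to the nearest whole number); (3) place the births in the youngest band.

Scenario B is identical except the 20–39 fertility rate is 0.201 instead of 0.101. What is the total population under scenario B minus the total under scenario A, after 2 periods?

Let band 1 be 0–19 through band 5 = 80+.
After projecting period 1:
Births: 15400 × 0.101 = 1555  |  18000 × 0.523 = 9414 → 10969
Band 2: 6800 × 0.956 = 6501
Band 3: 15400 × 0.951 = 14645
Band 4: 18000 × 0.945 = 17010
Band 5: 15100 × 0.948 + 10700 × 0.276 = 14315 + 2953 = 17268
Giving 10969 / 6501 / 14645 / 17010 / 17268.
After projecting period 2:
Births: 6501 × 0.101 = 657  |  14645 × 0.523 = 7659 → 8316
Band 2: 10969 × 0.956 = 10486
Band 3: 6501 × 0.951 = 6182
Band 4: 14645 × 0.945 = 13840
Band 5: 17010 × 0.948 + 17268 × 0.276 = 16125 + 4766 = 20891
Giving 8316 / 10486 / 6182 / 13840 / 20891.
Scenario A total after 2 periods: 59715
Scenario B projection —
After projecting period 1:
Births: 15400 × 0.201 = 3095  |  18000 × 0.523 = 9414 → 12509
Band 2: 6800 × 0.956 = 6501
Band 3: 15400 × 0.951 = 14645
Band 4: 18000 × 0.945 = 17010
Band 5: 15100 × 0.948 + 10700 × 0.276 = 14315 + 2953 = 17268
Giving 12509 / 6501 / 14645 / 17010 / 17268.
After projecting period 2:
Births: 6501 × 0.201 = 1307  |  14645 × 0.523 = 7659 → 8966
Band 2: 12509 × 0.956 = 11959
Band 3: 6501 × 0.951 = 6182
Band 4: 14645 × 0.945 = 13840
Band 5: 17010 × 0.948 + 17268 × 0.276 = 16125 + 4766 = 20891
Giving 8966 / 11959 / 6182 / 13840 / 20891.
Scenario B total after 2 periods: 61838
Difference B − A = 61838 − 59715 = 2123

2123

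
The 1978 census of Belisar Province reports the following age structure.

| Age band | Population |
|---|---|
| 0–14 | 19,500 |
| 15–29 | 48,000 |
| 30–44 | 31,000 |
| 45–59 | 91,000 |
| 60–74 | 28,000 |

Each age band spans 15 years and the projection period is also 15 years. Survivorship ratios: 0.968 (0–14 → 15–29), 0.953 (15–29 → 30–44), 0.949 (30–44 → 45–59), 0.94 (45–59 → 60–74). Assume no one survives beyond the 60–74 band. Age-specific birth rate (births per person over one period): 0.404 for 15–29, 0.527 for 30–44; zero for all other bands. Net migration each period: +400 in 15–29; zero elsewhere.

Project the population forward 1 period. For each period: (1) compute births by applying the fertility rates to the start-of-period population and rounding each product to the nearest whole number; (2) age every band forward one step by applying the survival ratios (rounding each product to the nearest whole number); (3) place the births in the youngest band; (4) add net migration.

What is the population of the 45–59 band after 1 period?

29419

Period 1:
Births: 48000 * 0.404 = 19392 ; 31000 * 0.527 = 16337 → 35729
15–29: 19500 * 0.968 = 18876
30–44: 48000 * 0.953 = 45744
45–59: 31000 * 0.949 = 29419
60–74: 91000 * 0.94 = 85540
Net migration: 15–29 + 400 → 19276
Population now: 0–14=35729, 15–29=19276, 30–44=45744, 45–59=29419, 60–74=85540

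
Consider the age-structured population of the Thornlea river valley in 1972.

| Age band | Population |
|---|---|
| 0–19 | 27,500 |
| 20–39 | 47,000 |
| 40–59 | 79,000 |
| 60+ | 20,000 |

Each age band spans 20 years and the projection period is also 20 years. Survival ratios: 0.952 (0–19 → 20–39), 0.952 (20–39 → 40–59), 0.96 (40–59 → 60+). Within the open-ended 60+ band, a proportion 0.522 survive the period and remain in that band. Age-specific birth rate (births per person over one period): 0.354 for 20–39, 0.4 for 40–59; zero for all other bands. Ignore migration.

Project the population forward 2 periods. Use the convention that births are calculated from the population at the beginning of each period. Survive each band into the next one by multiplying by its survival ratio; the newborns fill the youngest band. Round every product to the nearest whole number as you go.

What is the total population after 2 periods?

Period 1.
Births: 47000 × 0.354 = 16638 ; 79000 × 0.4 = 31600 ⇒ total 48238
20–39: 27500 × 0.952 = 26180
40–59: 47000 × 0.952 = 44744
60+: 79000 × 0.96 + 20000 × 0.522 = 75840 + 10440 = 86280
Giving 48238 / 26180 / 44744 / 86280.
Period 2.
Births: 26180 × 0.354 = 9268 ; 44744 × 0.4 = 17898 ⇒ total 27166
20–39: 48238 × 0.952 = 45923
40–59: 26180 × 0.952 = 24923
60+: 44744 × 0.96 + 86280 × 0.522 = 42954 + 45038 = 87992
Giving 27166 / 45923 / 24923 / 87992.
Total after period 2: 27166 + 45923 + 24923 + 87992 = 186004

186004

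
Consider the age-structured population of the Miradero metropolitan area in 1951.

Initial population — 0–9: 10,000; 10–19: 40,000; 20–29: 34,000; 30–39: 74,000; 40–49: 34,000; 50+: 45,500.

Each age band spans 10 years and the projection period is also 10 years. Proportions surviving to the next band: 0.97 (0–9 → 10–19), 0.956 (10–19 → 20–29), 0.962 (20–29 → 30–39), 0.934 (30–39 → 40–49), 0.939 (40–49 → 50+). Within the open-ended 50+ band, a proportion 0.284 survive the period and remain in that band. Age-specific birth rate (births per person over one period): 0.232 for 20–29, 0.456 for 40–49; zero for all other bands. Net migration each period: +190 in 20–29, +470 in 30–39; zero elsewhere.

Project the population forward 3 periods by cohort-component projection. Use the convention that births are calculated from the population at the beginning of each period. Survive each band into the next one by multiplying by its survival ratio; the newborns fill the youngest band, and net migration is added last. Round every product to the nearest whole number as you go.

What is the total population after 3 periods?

173117

— Period 1 —
Births: 34000 × 0.232 = 7888  |  34000 × 0.456 = 15504 — total 23392
10–19: 10000 × 0.97 = 9700
20–29: 40000 × 0.956 = 38240
30–39: 34000 × 0.962 = 32708
40–49: 74000 × 0.934 = 69116
50+: 34000 × 0.939 + 45500 × 0.284 = 31926 + 12922 = 44848
Net migration: 20–29 + 190 → 38430; 30–39 + 470 → 33178
Population now: 0–9=23392, 10–19=9700, 20–29=38430, 30–39=33178, 40–49=69116, 50+=44848
— Period 2 —
Births: 38430 × 0.232 = 8916  |  69116 × 0.456 = 31517 — total 40433
10–19: 23392 × 0.97 = 22690
20–29: 9700 × 0.956 = 9273
30–39: 38430 × 0.962 = 36970
40–49: 33178 × 0.934 = 30988
50+: 69116 × 0.939 + 44848 × 0.284 = 64900 + 12737 = 77637
Net migration: 20–29 + 190 → 9463; 30–39 + 470 → 37440
Population now: 0–9=40433, 10–19=22690, 20–29=9463, 30–39=37440, 40–49=30988, 50+=77637
— Period 3 —
Births: 9463 × 0.232 = 2195  |  30988 × 0.456 = 14131 — total 16326
10–19: 40433 × 0.97 = 39220
20–29: 22690 × 0.956 = 21692
30–39: 9463 × 0.962 = 9103
40–49: 37440 × 0.934 = 34969
50+: 30988 × 0.939 + 77637 × 0.284 = 29098 + 22049 = 51147
Net migration: 20–29 + 190 → 21882; 30–39 + 470 → 9573
Population now: 0–9=16326, 10–19=39220, 20–29=21882, 30–39=9573, 40–49=34969, 50+=51147
Total after period 3: 16326 + 39220 + 21882 + 9573 + 34969 + 51147 = 173117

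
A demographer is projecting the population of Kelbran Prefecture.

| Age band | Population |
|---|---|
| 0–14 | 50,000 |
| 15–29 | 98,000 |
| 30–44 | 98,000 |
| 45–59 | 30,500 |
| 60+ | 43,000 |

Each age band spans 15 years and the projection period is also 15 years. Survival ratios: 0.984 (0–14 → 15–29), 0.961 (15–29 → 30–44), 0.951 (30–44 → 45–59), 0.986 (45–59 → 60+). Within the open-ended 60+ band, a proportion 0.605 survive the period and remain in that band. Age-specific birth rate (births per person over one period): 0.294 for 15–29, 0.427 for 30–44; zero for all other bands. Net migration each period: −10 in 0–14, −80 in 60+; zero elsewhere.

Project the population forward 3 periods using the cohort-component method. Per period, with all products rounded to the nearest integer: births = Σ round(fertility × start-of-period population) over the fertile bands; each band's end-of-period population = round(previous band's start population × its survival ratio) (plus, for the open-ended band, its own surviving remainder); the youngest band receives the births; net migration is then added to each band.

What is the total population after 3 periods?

Period 1.
Births: 98000 × 0.294 = 28812, 98000 × 0.427 = 41846 ⇒ total 70658
15–29: 50000 × 0.984 = 49200
30–44: 98000 × 0.961 = 94178
45–59: 98000 × 0.951 = 93198
60+: 30500 × 0.986 + 43000 × 0.605 = 30073 + 26015 = 56088
Net migration: 0–14 − 10 → 70648; 60+ − 80 → 56008
End of period: [70648, 49200, 94178, 93198, 56008]
Period 2.
Births: 49200 × 0.294 = 14465, 94178 × 0.427 = 40214 ⇒ total 54679
15–29: 70648 × 0.984 = 69518
30–44: 49200 × 0.961 = 47281
45–59: 94178 × 0.951 = 89563
60+: 93198 × 0.986 + 56008 × 0.605 = 91893 + 33885 = 125778
Net migration: 0–14 − 10 → 54669; 60+ − 80 → 125698
End of period: [54669, 69518, 47281, 89563, 125698]
Period 3.
Births: 69518 × 0.294 = 20438, 47281 × 0.427 = 20189 ⇒ total 40627
15–29: 54669 × 0.984 = 53794
30–44: 69518 × 0.961 = 66807
45–59: 47281 × 0.951 = 44964
60+: 89563 × 0.986 + 125698 × 0.605 = 88309 + 76047 = 164356
Net migration: 0–14 − 10 → 40617; 60+ − 80 → 164276
End of period: [40617, 53794, 66807, 44964, 164276]
Total after period 3: 40617 + 53794 + 66807 + 44964 + 164276 = 370458

370458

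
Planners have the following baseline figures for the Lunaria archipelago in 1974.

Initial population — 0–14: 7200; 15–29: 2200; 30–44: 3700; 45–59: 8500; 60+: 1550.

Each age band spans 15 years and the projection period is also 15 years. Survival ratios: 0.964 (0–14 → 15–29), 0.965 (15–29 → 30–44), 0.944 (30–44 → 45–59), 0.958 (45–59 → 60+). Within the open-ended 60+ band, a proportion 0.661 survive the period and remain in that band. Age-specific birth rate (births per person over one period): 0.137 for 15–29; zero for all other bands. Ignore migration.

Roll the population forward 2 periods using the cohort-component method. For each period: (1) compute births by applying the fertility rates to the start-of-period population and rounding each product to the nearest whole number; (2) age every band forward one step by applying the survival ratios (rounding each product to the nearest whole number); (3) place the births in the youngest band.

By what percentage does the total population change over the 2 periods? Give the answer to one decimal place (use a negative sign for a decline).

— Period 1 —
Births: 2200 * 0.137 = 301
15–29: 7200 * 0.964 = 6941
30–44: 2200 * 0.965 = 2123
45–59: 3700 * 0.944 = 3493
60+: 8500 * 0.958 + 1550 * 0.661 = 8143 + 1025 = 9168
Population now: 0–14=301, 15–29=6941, 30–44=2123, 45–59=3493, 60+=9168
— Period 2 —
Births: 6941 * 0.137 = 951
15–29: 301 * 0.964 = 290
30–44: 6941 * 0.965 = 6698
45–59: 2123 * 0.944 = 2004
60+: 3493 * 0.958 + 9168 * 0.661 = 3346 + 6060 = 9406
Population now: 0–14=951, 15–29=290, 30–44=6698, 45–59=2004, 60+=9406
Total: 23150 → 19349; change = -3801; percentage change = -16.4%

-16.4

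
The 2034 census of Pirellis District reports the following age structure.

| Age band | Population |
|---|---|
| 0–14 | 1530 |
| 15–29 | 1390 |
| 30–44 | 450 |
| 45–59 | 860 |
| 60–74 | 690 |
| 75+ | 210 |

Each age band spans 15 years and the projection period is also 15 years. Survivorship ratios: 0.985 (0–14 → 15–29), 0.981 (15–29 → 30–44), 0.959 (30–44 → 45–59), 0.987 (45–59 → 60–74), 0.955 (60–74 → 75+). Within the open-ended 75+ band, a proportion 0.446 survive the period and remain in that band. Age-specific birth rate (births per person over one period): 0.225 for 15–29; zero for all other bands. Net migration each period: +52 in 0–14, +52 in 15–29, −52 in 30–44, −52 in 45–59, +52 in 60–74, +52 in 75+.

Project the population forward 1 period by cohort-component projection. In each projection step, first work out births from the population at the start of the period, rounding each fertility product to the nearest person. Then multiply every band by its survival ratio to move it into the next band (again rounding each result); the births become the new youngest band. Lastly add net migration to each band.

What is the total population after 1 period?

After projecting period 1:
Births: 1390 × 0.225 = 313
15–29: 1530 × 0.985 = 1507
30–44: 1390 × 0.981 = 1364
45–59: 450 × 0.959 = 432
60–74: 860 × 0.987 = 849
75+: 690 × 0.955 + 210 × 0.446 = 659 + 94 = 753
Net migration: 0–14 + 52 → 365; 15–29 + 52 → 1559; 30–44 − 52 → 1312; 45–59 − 52 → 380; 60–74 + 52 → 901; 75+ + 52 → 805
→ [365, 1559, 1312, 380, 901, 805]
Total after period 1: 365 + 1559 + 1312 + 380 + 901 + 805 = 5322

5322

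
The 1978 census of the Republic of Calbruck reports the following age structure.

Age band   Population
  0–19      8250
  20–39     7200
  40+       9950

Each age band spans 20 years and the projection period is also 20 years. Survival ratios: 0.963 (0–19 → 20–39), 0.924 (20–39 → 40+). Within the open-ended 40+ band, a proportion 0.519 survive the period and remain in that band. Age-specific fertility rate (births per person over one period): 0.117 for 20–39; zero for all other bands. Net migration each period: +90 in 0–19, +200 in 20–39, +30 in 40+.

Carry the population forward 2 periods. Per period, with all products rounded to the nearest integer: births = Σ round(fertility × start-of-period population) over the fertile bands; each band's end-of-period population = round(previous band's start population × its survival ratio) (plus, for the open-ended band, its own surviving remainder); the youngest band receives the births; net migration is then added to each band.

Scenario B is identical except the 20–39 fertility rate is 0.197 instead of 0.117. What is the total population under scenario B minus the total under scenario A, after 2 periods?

— Period 1 —
Births: 7200 × 0.117 = 842
20–39: 8250 × 0.963 = 7945
40+: 7200 × 0.924 + 9950 × 0.519 = 6653 + 5164 = 11817
Net migration: 0–19 + 90 → 932; 20–39 + 200 → 8145; 40+ + 30 → 11847
Population now: 0–19=932, 20–39=8145, 40+=11847
— Period 2 —
Births: 8145 × 0.117 = 953
20–39: 932 × 0.963 = 898
40+: 8145 × 0.924 + 11847 × 0.519 = 7526 + 6149 = 13675
Net migration: 0–19 + 90 → 1043; 20–39 + 200 → 1098; 40+ + 30 → 13705
Population now: 0–19=1043, 20–39=1098, 40+=13705
Scenario A total after 2 periods: 15846
Scenario B projection —
— Period 1 —
Births: 7200 × 0.197 = 1418
20–39: 8250 × 0.963 = 7945
40+: 7200 × 0.924 + 9950 × 0.519 = 6653 + 5164 = 11817
Net migration: 0–19 + 90 → 1508; 20–39 + 200 → 8145; 40+ + 30 → 11847
Population now: 0–19=1508, 20–39=8145, 40+=11847
— Period 2 —
Births: 8145 × 0.197 = 1605
20–39: 1508 × 0.963 = 1452
40+: 8145 × 0.924 + 11847 × 0.519 = 7526 + 6149 = 13675
Net migration: 0–19 + 90 → 1695; 20–39 + 200 → 1652; 40+ + 30 → 13705
Population now: 0–19=1695, 20–39=1652, 40+=13705
Scenario B total after 2 periods: 17052
Difference B − A = 17052 − 15846 = 1206

1206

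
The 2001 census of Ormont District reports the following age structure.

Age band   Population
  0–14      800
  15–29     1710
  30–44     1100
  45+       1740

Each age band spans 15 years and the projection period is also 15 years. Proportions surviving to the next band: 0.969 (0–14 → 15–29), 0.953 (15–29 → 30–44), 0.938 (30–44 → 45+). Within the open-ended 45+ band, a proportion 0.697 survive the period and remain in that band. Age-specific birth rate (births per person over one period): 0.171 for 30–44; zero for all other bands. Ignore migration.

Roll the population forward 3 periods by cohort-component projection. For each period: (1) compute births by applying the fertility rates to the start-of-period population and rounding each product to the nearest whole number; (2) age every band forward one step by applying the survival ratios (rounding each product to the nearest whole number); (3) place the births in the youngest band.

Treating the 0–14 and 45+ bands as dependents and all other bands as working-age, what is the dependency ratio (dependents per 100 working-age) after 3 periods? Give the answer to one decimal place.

671.8

Call the bands 1 to 4, youngest first.
After projecting period 1:
Births: 1100 × 0.171 = 188
Band 2: 800 × 0.969 = 775
Band 3: 1710 × 0.953 = 1630
Band 4: 1100 × 0.938 + 1740 × 0.697 = 1032 + 1213 = 2245
End of period: [188, 775, 1630, 2245]
After projecting period 2:
Births: 1630 × 0.171 = 279
Band 2: 188 × 0.969 = 182
Band 3: 775 × 0.953 = 739
Band 4: 1630 × 0.938 + 2245 × 0.697 = 1529 + 1565 = 3094
End of period: [279, 182, 739, 3094]
After projecting period 3:
Births: 739 × 0.171 = 126
Band 2: 279 × 0.969 = 270
Band 3: 182 × 0.953 = 173
Band 4: 739 × 0.938 + 3094 × 0.697 = 693 + 2157 = 2850
End of period: [126, 270, 173, 2850]
Dependents (band 0–14 + band 45+) = 126 + 2850 = 2976; working-age = 443; ratio = 2976/443 × 100 = 671.8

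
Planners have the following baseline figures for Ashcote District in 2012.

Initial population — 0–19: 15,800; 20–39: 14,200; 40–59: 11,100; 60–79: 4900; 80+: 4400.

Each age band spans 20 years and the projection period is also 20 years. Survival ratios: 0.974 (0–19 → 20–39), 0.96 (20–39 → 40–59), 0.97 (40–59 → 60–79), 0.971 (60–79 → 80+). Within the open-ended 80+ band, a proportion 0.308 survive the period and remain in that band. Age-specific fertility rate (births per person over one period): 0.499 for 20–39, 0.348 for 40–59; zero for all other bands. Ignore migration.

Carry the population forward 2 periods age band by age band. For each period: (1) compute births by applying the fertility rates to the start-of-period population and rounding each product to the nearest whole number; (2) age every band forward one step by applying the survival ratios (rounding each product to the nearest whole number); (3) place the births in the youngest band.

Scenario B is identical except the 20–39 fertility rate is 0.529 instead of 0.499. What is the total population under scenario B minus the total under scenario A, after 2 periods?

After projecting period 1:
Births: 14200 × 0.499 = 7086  |  11100 × 0.348 = 3863 — total 10949
20–39: 15800 × 0.974 = 15389
40–59: 14200 × 0.96 = 13632
60–79: 11100 × 0.97 = 10767
80+: 4900 × 0.971 + 4400 × 0.308 = 4758 + 1355 = 6113
→ [10949, 15389, 13632, 10767, 6113]
After projecting period 2:
Births: 15389 × 0.499 = 7679  |  13632 × 0.348 = 4744 — total 12423
20–39: 10949 × 0.974 = 10664
40–59: 15389 × 0.96 = 14773
60–79: 13632 × 0.97 = 13223
80+: 10767 × 0.971 + 6113 × 0.308 = 10455 + 1883 = 12338
→ [12423, 10664, 14773, 13223, 12338]
Scenario A total after 2 periods: 63421
Scenario B projection —
After projecting period 1:
Births: 14200 × 0.529 = 7512  |  11100 × 0.348 = 3863 — total 11375
20–39: 15800 × 0.974 = 15389
40–59: 14200 × 0.96 = 13632
60–79: 11100 × 0.97 = 10767
80+: 4900 × 0.971 + 4400 × 0.308 = 4758 + 1355 = 6113
→ [11375, 15389, 13632, 10767, 6113]
After projecting period 2:
Births: 15389 × 0.529 = 8141  |  13632 × 0.348 = 4744 — total 12885
20–39: 11375 × 0.974 = 11079
40–59: 15389 × 0.96 = 14773
60–79: 13632 × 0.97 = 13223
80+: 10767 × 0.971 + 6113 × 0.308 = 10455 + 1883 = 12338
→ [12885, 11079, 14773, 13223, 12338]
Scenario B total after 2 periods: 64298
Difference B − A = 64298 − 63421 = 877

877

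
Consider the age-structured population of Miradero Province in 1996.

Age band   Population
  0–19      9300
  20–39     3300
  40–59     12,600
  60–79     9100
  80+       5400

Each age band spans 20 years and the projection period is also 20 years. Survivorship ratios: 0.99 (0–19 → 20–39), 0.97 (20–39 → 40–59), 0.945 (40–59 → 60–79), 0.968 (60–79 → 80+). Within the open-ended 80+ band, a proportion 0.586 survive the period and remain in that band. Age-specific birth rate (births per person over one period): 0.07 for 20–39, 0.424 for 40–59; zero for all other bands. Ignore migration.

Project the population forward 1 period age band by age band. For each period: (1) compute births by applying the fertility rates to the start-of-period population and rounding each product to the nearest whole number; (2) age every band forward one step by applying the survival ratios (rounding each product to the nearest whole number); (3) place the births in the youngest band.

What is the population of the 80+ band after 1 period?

11973

Let group 1 be 0–19 through group 5 = 80+.
Period 1:
Births: 3300 × 0.07 = 231 ; 12600 × 0.424 = 5342 → 5573
Group 2: 9300 × 0.99 = 9207
Group 3: 3300 × 0.97 = 3201
Group 4: 12600 × 0.945 = 11907
Group 5: 9100 × 0.968 + 5400 × 0.586 = 8809 + 3164 = 11973
Population now: 0–19=5573, 20–39=9207, 40–59=3201, 60–79=11907, 80+=11973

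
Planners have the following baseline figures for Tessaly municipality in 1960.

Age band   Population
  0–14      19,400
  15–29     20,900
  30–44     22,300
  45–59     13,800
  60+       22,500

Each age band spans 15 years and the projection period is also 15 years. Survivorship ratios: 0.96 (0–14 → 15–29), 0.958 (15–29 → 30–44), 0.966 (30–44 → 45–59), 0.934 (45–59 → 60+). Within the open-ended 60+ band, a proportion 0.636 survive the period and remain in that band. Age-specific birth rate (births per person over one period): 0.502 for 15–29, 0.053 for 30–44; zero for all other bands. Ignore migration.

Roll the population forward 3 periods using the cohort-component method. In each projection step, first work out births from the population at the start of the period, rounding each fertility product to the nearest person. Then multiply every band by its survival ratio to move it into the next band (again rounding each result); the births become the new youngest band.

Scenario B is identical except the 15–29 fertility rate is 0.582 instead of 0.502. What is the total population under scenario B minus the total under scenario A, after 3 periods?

4799

(Groups numbered youngest = 1 to oldest = 5.)
[period 1]
Births: 20900 × 0.502 = 10492 ; 22300 × 0.053 = 1182 → 11674
Group 2: 19400 × 0.96 = 18624
Group 3: 20900 × 0.958 = 20022
Group 4: 22300 × 0.966 = 21542
Group 5: 13800 × 0.934 + 22500 × 0.636 = 12889 + 14310 = 27199
Population now: 0–14=11674, 15–29=18624, 30–44=20022, 45–59=21542, 60+=27199
[period 2]
Births: 18624 × 0.502 = 9349 ; 20022 × 0.053 = 1061 → 10410
Group 2: 11674 × 0.96 = 11207
Group 3: 18624 × 0.958 = 17842
Group 4: 20022 × 0.966 = 19341
Group 5: 21542 × 0.934 + 27199 × 0.636 = 20120 + 17299 = 37419
Population now: 0–14=10410, 15–29=11207, 30–44=17842, 45–59=19341, 60+=37419
[period 3]
Births: 11207 × 0.502 = 5626 ; 17842 × 0.053 = 946 → 6572
Group 2: 10410 × 0.96 = 9994
Group 3: 11207 × 0.958 = 10736
Group 4: 17842 × 0.966 = 17235
Group 5: 19341 × 0.934 + 37419 × 0.636 = 18064 + 23798 = 41862
Population now: 0–14=6572, 15–29=9994, 30–44=10736, 45–59=17235, 60+=41862
Scenario A total after 3 periods: 86399
Scenario B projection —
[period 1]
Births: 20900 × 0.582 = 12164 ; 22300 × 0.053 = 1182 → 13346
Group 2: 19400 × 0.96 = 18624
Group 3: 20900 × 0.958 = 20022
Group 4: 22300 × 0.966 = 21542
Group 5: 13800 × 0.934 + 22500 × 0.636 = 12889 + 14310 = 27199
Population now: 0–14=13346, 15–29=18624, 30–44=20022, 45–59=21542, 60+=27199
[period 2]
Births: 18624 × 0.582 = 10839 ; 20022 × 0.053 = 1061 → 11900
Group 2: 13346 × 0.96 = 12812
Group 3: 18624 × 0.958 = 17842
Group 4: 20022 × 0.966 = 19341
Group 5: 21542 × 0.934 + 27199 × 0.636 = 20120 + 17299 = 37419
Population now: 0–14=11900, 15–29=12812, 30–44=17842, 45–59=19341, 60+=37419
[period 3]
Births: 12812 × 0.582 = 7457 ; 17842 × 0.053 = 946 → 8403
Group 2: 11900 × 0.96 = 11424
Group 3: 12812 × 0.958 = 12274
Group 4: 17842 × 0.966 = 17235
Group 5: 19341 × 0.934 + 37419 × 0.636 = 18064 + 23798 = 41862
Population now: 0–14=8403, 15–29=11424, 30–44=12274, 45–59=17235, 60+=41862
Scenario B total after 3 periods: 91198
Difference B − A = 91198 − 86399 = 4799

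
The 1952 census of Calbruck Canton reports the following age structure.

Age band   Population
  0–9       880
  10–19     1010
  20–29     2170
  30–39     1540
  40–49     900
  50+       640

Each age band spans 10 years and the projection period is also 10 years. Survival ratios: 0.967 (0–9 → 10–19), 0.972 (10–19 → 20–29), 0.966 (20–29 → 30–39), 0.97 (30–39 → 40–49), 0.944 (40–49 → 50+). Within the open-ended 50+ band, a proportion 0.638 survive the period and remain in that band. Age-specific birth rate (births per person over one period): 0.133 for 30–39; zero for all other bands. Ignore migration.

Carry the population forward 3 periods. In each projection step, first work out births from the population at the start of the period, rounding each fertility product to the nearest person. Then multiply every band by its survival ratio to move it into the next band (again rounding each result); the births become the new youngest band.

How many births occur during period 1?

205

— Period 1 —
Births: 1540 * 0.133 = 205
10–19: 880 * 0.967 = 851
20–29: 1010 * 0.972 = 982
30–39: 2170 * 0.966 = 2096
40–49: 1540 * 0.97 = 1494
50+: 900 * 0.944 + 640 * 0.638 = 850 + 408 = 1258
Giving 205 / 851 / 982 / 2096 / 1494 / 1258.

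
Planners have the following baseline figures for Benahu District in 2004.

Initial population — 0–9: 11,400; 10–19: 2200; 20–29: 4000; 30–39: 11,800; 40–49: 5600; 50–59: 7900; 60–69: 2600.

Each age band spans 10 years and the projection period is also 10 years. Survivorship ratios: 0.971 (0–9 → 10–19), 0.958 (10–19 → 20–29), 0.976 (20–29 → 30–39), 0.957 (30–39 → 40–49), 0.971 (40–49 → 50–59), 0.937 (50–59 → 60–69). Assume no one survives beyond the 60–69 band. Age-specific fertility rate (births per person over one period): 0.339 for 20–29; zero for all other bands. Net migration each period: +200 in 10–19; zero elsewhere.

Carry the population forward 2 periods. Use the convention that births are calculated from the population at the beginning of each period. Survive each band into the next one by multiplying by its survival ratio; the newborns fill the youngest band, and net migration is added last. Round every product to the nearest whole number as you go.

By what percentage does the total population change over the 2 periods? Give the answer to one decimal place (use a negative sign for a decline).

Numbering the groups 1..7 from youngest to oldest:
After projecting period 1:
Births: 4000 × 0.339 = 1356
Group 2: 11400 × 0.971 = 11069
Group 3: 2200 × 0.958 = 2108
Group 4: 4000 × 0.976 = 3904
Group 5: 11800 × 0.957 = 11293
Group 6: 5600 × 0.971 = 5438
Group 7: 7900 × 0.937 = 7402
Net migration: Group 2 + 200 → 11269
Giving 1356 / 11269 / 2108 / 3904 / 11293 / 5438 / 7402.
After projecting period 2:
Births: 2108 × 0.339 = 715
Group 2: 1356 × 0.971 = 1317
Group 3: 11269 × 0.958 = 10796
Group 4: 2108 × 0.976 = 2057
Group 5: 3904 × 0.957 = 3736
Group 6: 11293 × 0.971 = 10966
Group 7: 5438 × 0.937 = 5095
Net migration: Group 2 + 200 → 1517
Giving 715 / 1517 / 10796 / 2057 / 3736 / 10966 / 5095.
Total: 45500 → 34882; change = -10618; percentage change = -23.3%

-23.3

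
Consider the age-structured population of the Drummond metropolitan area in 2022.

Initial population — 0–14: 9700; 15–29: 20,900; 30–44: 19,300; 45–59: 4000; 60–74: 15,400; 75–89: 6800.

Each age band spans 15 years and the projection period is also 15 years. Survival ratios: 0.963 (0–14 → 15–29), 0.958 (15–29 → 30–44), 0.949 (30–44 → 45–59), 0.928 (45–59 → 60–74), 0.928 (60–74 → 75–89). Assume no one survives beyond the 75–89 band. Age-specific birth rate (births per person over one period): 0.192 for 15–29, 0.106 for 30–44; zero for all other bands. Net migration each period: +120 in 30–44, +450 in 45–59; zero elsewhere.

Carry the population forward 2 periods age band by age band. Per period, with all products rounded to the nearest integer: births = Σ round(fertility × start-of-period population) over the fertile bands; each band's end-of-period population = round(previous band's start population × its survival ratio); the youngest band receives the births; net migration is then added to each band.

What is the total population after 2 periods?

Let group 1 be 0–14 through group 6 = 75–89.
[period 1]
Births: 20900 × 0.192 = 4013  |  19300 × 0.106 = 2046 → 6059
Group 2: 9700 × 0.963 = 9341
Group 3: 20900 × 0.958 = 20022
Group 4: 19300 × 0.949 = 18316
Group 5: 4000 × 0.928 = 3712
Group 6: 15400 × 0.928 = 14291
Net migration: Group 3 + 120 → 20142; Group 4 + 450 → 18766
Population now: 0–14=6059, 15–29=9341, 30–44=20142, 45–59=18766, 60–74=3712, 75–89=14291
[period 2]
Births: 9341 × 0.192 = 1793  |  20142 × 0.106 = 2135 → 3928
Group 2: 6059 × 0.963 = 5835
Group 3: 9341 × 0.958 = 8949
Group 4: 20142 × 0.949 = 19115
Group 5: 18766 × 0.928 = 17415
Group 6: 3712 × 0.928 = 3445
Net migration: Group 3 + 120 → 9069; Group 4 + 450 → 19565
Population now: 0–14=3928, 15–29=5835, 30–44=9069, 45–59=19565, 60–74=17415, 75–89=3445
Total after period 2: 3928 + 5835 + 9069 + 19565 + 17415 + 3445 = 59257

59257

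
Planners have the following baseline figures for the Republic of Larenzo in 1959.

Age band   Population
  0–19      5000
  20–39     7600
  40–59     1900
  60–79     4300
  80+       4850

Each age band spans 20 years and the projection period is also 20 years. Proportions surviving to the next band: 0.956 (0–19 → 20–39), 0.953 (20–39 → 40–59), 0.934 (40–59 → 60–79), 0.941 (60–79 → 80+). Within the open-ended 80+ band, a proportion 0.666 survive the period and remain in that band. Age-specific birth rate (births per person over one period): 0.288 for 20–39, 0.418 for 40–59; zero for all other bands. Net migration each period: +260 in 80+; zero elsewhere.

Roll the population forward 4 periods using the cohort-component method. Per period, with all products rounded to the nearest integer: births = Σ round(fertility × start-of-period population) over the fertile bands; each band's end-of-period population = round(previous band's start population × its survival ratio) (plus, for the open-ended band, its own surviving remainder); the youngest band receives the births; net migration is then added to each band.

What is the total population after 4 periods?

23264

After projecting period 1:
Births: 7600 × 0.288 = 2189  |  1900 × 0.418 = 794 ⇒ total 2983
20–39: 5000 × 0.956 = 4780
40–59: 7600 × 0.953 = 7243
60–79: 1900 × 0.934 = 1775
80+: 4300 × 0.941 + 4850 × 0.666 = 4046 + 3230 = 7276
Net migration: 80+ + 260 → 7536
Giving 2983 / 4780 / 7243 / 1775 / 7536.
After projecting period 2:
Births: 4780 × 0.288 = 1377  |  7243 × 0.418 = 3028 ⇒ total 4405
20–39: 2983 × 0.956 = 2852
40–59: 4780 × 0.953 = 4555
60–79: 7243 × 0.934 = 6765
80+: 1775 × 0.941 + 7536 × 0.666 = 1670 + 5019 = 6689
Net migration: 80+ + 260 → 6949
Giving 4405 / 2852 / 4555 / 6765 / 6949.
After projecting period 3:
Births: 2852 × 0.288 = 821  |  4555 × 0.418 = 1904 ⇒ total 2725
20–39: 4405 × 0.956 = 4211
40–59: 2852 × 0.953 = 2718
60–79: 4555 × 0.934 = 4254
80+: 6765 × 0.941 + 6949 × 0.666 = 6366 + 4628 = 10994
Net migration: 80+ + 260 → 11254
Giving 2725 / 4211 / 2718 / 4254 / 11254.
After projecting period 4:
Births: 4211 × 0.288 = 1213  |  2718 × 0.418 = 1136 ⇒ total 2349
20–39: 2725 × 0.956 = 2605
40–59: 4211 × 0.953 = 4013
60–79: 2718 × 0.934 = 2539
80+: 4254 × 0.941 + 11254 × 0.666 = 4003 + 7495 = 11498
Net migration: 80+ + 260 → 11758
Giving 2349 / 2605 / 4013 / 2539 / 11758.
Total after period 4: 2349 + 2605 + 4013 + 2539 + 11758 = 23264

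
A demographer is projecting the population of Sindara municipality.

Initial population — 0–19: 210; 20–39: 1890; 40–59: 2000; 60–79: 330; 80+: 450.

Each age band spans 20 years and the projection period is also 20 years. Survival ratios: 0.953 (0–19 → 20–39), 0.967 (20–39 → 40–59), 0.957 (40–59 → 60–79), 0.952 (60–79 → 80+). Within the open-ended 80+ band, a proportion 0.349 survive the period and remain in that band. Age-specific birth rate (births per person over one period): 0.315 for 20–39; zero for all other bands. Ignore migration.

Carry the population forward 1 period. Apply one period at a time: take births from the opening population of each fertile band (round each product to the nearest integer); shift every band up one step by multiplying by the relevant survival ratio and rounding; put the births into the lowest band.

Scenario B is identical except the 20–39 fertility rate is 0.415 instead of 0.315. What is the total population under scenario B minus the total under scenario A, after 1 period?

189

Call the bands 1 to 5, youngest first.
Period 1:
Births: 1890 * 0.315 = 595
Band 2: 210 * 0.953 = 200
Band 3: 1890 * 0.967 = 1828
Band 4: 2000 * 0.957 = 1914
Band 5: 330 * 0.952 + 450 * 0.349 = 314 + 157 = 471
→ [595, 200, 1828, 1914, 471]
Scenario A total after 1 period: 5008
Scenario B projection —
Period 1:
Births: 1890 * 0.415 = 784
Band 2: 210 * 0.953 = 200
Band 3: 1890 * 0.967 = 1828
Band 4: 2000 * 0.957 = 1914
Band 5: 330 * 0.952 + 450 * 0.349 = 314 + 157 = 471
→ [784, 200, 1828, 1914, 471]
Scenario B total after 1 period: 5197
Difference B − A = 5197 − 5008 = 189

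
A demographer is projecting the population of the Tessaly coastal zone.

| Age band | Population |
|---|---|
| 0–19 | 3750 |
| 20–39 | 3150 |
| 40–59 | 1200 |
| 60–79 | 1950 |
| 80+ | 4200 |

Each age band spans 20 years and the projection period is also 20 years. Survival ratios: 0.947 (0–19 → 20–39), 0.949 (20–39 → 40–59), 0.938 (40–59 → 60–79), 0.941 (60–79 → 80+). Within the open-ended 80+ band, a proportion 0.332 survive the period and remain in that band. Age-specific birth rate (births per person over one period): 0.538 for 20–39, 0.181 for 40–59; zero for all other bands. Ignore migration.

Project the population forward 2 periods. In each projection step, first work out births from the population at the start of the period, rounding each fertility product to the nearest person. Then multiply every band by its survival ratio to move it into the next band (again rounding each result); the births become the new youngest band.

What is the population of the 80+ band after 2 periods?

2132

(Bands numbered youngest = 1 to oldest = 5.)
Period 1.
Births: 3150 * 0.538 = 1695, 1200 * 0.181 = 217 → 1912
Band 2: 3750 * 0.947 = 3551
Band 3: 3150 * 0.949 = 2989
Band 4: 1200 * 0.938 = 1126
Band 5: 1950 * 0.941 + 4200 * 0.332 = 1835 + 1394 = 3229
→ [1912, 3551, 2989, 1126, 3229]
Period 2.
Births: 3551 * 0.538 = 1910, 2989 * 0.181 = 541 → 2451
Band 2: 1912 * 0.947 = 1811
Band 3: 3551 * 0.949 = 3370
Band 4: 2989 * 0.938 = 2804
Band 5: 1126 * 0.941 + 3229 * 0.332 = 1060 + 1072 = 2132
→ [2451, 1811, 3370, 2804, 2132]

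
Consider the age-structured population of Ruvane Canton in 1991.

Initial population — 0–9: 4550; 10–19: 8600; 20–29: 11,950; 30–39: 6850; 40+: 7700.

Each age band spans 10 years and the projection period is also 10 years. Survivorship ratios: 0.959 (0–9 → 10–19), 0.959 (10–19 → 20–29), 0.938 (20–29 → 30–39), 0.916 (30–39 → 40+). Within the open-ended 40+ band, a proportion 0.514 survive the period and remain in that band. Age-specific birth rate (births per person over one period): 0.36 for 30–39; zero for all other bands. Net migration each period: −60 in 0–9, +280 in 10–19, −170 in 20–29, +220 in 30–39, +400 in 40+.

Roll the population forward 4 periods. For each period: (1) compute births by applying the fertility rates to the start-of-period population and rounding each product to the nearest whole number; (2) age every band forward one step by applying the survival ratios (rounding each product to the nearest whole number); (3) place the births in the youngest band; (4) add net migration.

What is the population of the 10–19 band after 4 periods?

2914

Numbering the groups 1..5 from youngest to oldest:
After projecting period 1:
Births: 6850 × 0.36 = 2466
Group 2: 4550 × 0.959 = 4363
Group 3: 8600 × 0.959 = 8247
Group 4: 11950 × 0.938 = 11209
Group 5: 6850 × 0.916 + 7700 × 0.514 = 6275 + 3958 = 10233
Net migration: Group 1 − 60 → 2406; Group 2 + 280 → 4643; Group 3 − 170 → 8077; Group 4 + 220 → 11429; Group 5 + 400 → 10633
Population now: 0–9=2406, 10–19=4643, 20–29=8077, 30–39=11429, 40+=10633
After projecting period 2:
Births: 11429 × 0.36 = 4114
Group 2: 2406 × 0.959 = 2307
Group 3: 4643 × 0.959 = 4453
Group 4: 8077 × 0.938 = 7576
Group 5: 11429 × 0.916 + 10633 × 0.514 = 10469 + 5465 = 15934
Net migration: Group 1 − 60 → 4054; Group 2 + 280 → 2587; Group 3 − 170 → 4283; Group 4 + 220 → 7796; Group 5 + 400 → 16334
Population now: 0–9=4054, 10–19=2587, 20–29=4283, 30–39=7796, 40+=16334
After projecting period 3:
Births: 7796 × 0.36 = 2807
Group 2: 4054 × 0.959 = 3888
Group 3: 2587 × 0.959 = 2481
Group 4: 4283 × 0.938 = 4017
Group 5: 7796 × 0.916 + 16334 × 0.514 = 7141 + 8396 = 15537
Net migration: Group 1 − 60 → 2747; Group 2 + 280 → 4168; Group 3 − 170 → 2311; Group 4 + 220 → 4237; Group 5 + 400 → 15937
Population now: 0–9=2747, 10–19=4168, 20–29=2311, 30–39=4237, 40+=15937
After projecting period 4:
Births: 4237 × 0.36 = 1525
Group 2: 2747 × 0.959 = 2634
Group 3: 4168 × 0.959 = 3997
Group 4: 2311 × 0.938 = 2168
Group 5: 4237 × 0.916 + 15937 × 0.514 = 3881 + 8192 = 12073
Net migration: Group 1 − 60 → 1465; Group 2 + 280 → 2914; Group 3 − 170 → 3827; Group 4 + 220 → 2388; Group 5 + 400 → 12473
Population now: 0–9=1465, 10–19=2914, 20–29=3827, 30–39=2388, 40+=12473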